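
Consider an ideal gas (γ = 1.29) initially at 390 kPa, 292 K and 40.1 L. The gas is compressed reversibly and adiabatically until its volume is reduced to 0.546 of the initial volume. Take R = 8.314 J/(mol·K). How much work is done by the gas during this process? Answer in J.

n = P₁V₁/(RT₁) = 390×40.1/(8.314×292) = 6.44 mol.
Adiabatic: TV^(γ−1) = const ⇒ T₂ = 292×(1.83)^0.290 = 348 K; PV^γ = const ⇒ P₂ = 851 kPa.
ΔU = nCvΔT = 6.44×28.7×(348−292) = 10300 J.
Q = 0 for an adiabatic process, so W = −ΔU = -10300 J.

-10300 J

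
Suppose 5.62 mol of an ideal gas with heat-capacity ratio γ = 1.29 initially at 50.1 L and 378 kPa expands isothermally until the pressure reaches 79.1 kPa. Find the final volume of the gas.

T₁ = P₁V₁/(nR) = 378×50.1/(5.62×8.314) = 405 K.
Isothermal: T stays 405 K; PV = const ⇒ V₂ = 239 L, P₂ = 79.1 kPa.

239 L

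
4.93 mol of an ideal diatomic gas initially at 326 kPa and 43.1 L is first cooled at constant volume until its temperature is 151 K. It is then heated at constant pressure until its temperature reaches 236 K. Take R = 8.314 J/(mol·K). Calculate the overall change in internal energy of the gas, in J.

-10900 J

T₁ = P₁V₁/(nR) = 326×43.1/(4.93×8.314) = 343 K.
Step 1 — Isochoric: V stays 43.1 L; P/T = const ⇒ T₂ = 151 K, P₂ = 144 kPa.
W = 0 (no volume change).
ΔU = nCvΔT = 4.93×20.8×(151−343) = -19700 J.
Q = ΔU = -19700 J.
State after step 1: P = 144 kPa, V = 43.1 L, T = 151 K.
Step 2 — Isobaric: P stays 144 kPa; V/T = const ⇒ T₂ = 236 K, V₂ = 67.4 L.
W = PΔV = 144×(67.4−43.1) kPa·L = 3480 J.
ΔU = nCvΔT = 4.93×20.8×(236−151) = 8710 J.
Q = ΔU + W = nCpΔT = 12200 J.
Net over both steps: W = 3480 J, Q = -7460 J, ΔU = -10900 J.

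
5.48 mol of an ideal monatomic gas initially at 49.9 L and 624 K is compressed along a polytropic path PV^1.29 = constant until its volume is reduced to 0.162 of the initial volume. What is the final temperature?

P₁ = nRT₁/V₁ = 5.48×8.314×624/49.9 = 570 kPa.
Polytropic n=1.29: T₂ = T₁(V₁/V₂)^(n−1) = 624×(6.17)^0.29 = 1060 K; P₂ = P₁(V₁/V₂)^n = 5960 kPa.

1060 K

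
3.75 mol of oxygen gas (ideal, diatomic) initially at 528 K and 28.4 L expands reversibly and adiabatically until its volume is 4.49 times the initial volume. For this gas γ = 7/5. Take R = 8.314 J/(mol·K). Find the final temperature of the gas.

290 K

P₁ = nRT₁/V₁ = 3.75×8.314×528/28.4 = 580 kPa.
Adiabatic: TV^(γ−1) = const ⇒ T₂ = 528×(0.223)^0.400 = 290 K; PV^γ = const ⇒ P₂ = 70.8 kPa.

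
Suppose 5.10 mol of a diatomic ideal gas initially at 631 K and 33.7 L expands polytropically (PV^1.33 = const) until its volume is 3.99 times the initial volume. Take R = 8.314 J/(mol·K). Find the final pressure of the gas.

P₁ = nRT₁/V₁ = 5.10×8.314×631/33.7 = 794 kPa.
Polytropic n=1.33: T₂ = T₁(V₁/V₂)^(n−1) = 631×(0.251)^0.33 = 400 K; P₂ = P₁(V₁/V₂)^n = 126 kPa.

126 kPa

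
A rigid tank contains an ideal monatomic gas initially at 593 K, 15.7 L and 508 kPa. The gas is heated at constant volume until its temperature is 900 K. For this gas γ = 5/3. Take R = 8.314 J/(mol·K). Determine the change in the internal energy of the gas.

6190 J

n = P₁V₁/(RT₁) = 508×15.7/(8.314×593) = 1.62 mol.
Isochoric: V stays 15.7 L; P/T = const ⇒ T₂ = 900 K, P₂ = 771 kPa.
For an ideal gas ΔU = nCvΔT with Cv = (3/2)R = 12.5 J/(mol·K).
ΔU = 1.62×12.5×(900−593) = 6190 J.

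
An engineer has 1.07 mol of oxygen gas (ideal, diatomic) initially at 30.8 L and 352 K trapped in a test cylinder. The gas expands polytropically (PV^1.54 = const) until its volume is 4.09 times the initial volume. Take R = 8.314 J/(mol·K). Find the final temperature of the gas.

P₁ = nRT₁/V₁ = 1.07×8.314×352/30.8 = 102 kPa.
Polytropic n=1.54: T₂ = T₁(V₁/V₂)^(n−1) = 352×(0.244)^0.54 = 165 K; P₂ = P₁(V₁/V₂)^n = 11.6 kPa.

165 K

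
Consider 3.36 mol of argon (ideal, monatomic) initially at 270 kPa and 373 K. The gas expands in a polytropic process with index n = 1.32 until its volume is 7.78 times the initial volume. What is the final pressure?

18.0 kPa

V₁ = nRT₁/P₁ = 3.36×8.314×373/270 = 38.6 L.
Polytropic n=1.32: T₂ = T₁(V₁/V₂)^(n−1) = 373×(0.129)^0.32 = 193 K; P₂ = P₁(V₁/V₂)^n = 18.0 kPa.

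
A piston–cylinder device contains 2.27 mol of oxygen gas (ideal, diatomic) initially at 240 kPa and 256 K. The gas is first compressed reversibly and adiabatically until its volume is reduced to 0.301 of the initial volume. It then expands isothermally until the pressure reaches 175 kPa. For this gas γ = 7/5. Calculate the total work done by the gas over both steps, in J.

8150 J

V₁ = nRT₁/P₁ = 2.27×8.314×256/240 = 20.1 L.
Step 1 — Adiabatic: TV^(γ−1) = const ⇒ T₂ = 256×(3.32)^0.400 = 414 K; PV^γ = const ⇒ P₂ = 1290 kPa.
ΔU = nCvΔT = 2.27×20.8×(414−256) = 7450 J.
Q = 0 for an adiabatic process, so W = −ΔU = -7450 J.
State after step 1: P = 1290 kPa, V = 6.06 L, T = 414 K.
Step 2 — Isothermal: T stays 414 K; PV = const ⇒ V₂ = 44.6 L, P₂ = 175 kPa.
ΔU = 0 (ideal gas, T constant).
W = nRT ln(V₂/V₁) = 2.27×8.314×414×ln(7.37) = 15600 J.
Q = ΔU + W = 15600 J.
Net over both steps: W = 8150 J, Q = 15600 J, ΔU = 7450 J.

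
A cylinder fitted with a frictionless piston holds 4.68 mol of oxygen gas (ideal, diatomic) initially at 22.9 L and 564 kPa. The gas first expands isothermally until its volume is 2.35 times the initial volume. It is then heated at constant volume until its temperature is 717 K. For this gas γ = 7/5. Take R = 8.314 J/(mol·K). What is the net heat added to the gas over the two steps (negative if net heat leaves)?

48500 J

T₁ = P₁V₁/(nR) = 564×22.9/(4.68×8.314) = 332 K.
Step 1 — Isothermal: T stays 332 K; PV = const ⇒ V₂ = 53.8 L, P₂ = 240 kPa.
ΔU = 0 (ideal gas, T constant).
W = nRT ln(V₂/V₁) = 4.68×8.314×332×ln(2.35) = 11000 J.
Q = ΔU + W = 11000 J.
State after step 1: P = 240 kPa, V = 53.8 L, T = 332 K.
Step 2 — Isochoric: V stays 53.8 L; P/T = const ⇒ T₂ = 717 K, P₂ = 518 kPa.
W = 0 (no volume change).
ΔU = nCvΔT = 4.68×20.8×(717−332) = 37500 J.
Q = ΔU = 37500 J.
Net over both steps: W = 11000 J, Q = 48500 J, ΔU = 37500 J.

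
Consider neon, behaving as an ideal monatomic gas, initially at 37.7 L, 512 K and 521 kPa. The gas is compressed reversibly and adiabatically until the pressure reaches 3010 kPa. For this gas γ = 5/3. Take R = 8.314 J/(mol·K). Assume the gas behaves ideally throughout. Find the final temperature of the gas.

Adiabatic: T₂/T₁ = (P₂/P₁)^((γ−1)/γ) ⇒ T₂ = 512×(5.78)^0.400 = 1030 K; V₂ = 13.2 L.

1030 K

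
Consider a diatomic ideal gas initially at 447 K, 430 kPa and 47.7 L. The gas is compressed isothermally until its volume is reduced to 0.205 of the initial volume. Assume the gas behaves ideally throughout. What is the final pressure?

Isothermal: T stays 447 K; PV = const ⇒ V₂ = 9.78 L, P₂ = 2100 kPa.

2100 kPa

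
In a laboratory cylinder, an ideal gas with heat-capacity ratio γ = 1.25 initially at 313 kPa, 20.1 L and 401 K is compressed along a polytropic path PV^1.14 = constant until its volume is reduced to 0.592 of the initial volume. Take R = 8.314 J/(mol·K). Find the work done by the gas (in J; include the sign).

n = P₁V₁/(RT₁) = 313×20.1/(8.314×401) = 1.89 mol.
Polytropic n=1.14: T₂ = T₁(V₁/V₂)^(n−1) = 401×(1.69)^0.14 = 432 K; P₂ = P₁(V₁/V₂)^n = 569 kPa.
W = (P₁V₁−P₂V₂)/(n−1) = (313×20.1−569×11.9)/0.14 = -3420 J.

-3420 J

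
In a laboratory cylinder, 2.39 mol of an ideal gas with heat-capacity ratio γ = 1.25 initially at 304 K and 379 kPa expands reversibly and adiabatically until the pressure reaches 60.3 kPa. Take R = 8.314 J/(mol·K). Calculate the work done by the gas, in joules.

7430 J

V₁ = nRT₁/P₁ = 2.39×8.314×304/379 = 15.9 L.
Adiabatic: T₂/T₁ = (P₂/P₁)^((γ−1)/γ) ⇒ T₂ = 304×(0.159)^0.200 = 210 K; V₂ = 69.4 L.
ΔU = nCvΔT = 2.39×33.3×(210−304) = -7430 J.
Q = 0 for an adiabatic process, so W = −ΔU = 7430 J.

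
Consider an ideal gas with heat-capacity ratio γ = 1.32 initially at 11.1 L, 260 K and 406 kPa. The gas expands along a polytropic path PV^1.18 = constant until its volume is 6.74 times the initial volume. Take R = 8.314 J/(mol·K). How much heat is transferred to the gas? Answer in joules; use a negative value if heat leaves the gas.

3180 J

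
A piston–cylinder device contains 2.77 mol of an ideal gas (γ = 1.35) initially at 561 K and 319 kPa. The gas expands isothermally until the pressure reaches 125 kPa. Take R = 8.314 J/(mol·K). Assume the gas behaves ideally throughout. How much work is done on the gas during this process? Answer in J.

-12100 J

V₁ = nRT₁/P₁ = 2.77×8.314×561/319 = 40.5 L.
Isothermal: T stays 561 K; PV = const ⇒ V₂ = 103 L, P₂ = 125 kPa.
W = nRT ln(V₂/V₁) = 2.77×8.314×561×ln(2.55) = 12100 J.
Work done on the gas = −W_by = -12100 J.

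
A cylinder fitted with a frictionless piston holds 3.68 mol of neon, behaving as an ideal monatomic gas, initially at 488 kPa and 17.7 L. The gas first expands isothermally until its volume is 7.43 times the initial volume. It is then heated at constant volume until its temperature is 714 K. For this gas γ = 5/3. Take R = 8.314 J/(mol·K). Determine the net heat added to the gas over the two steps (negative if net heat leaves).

37100 J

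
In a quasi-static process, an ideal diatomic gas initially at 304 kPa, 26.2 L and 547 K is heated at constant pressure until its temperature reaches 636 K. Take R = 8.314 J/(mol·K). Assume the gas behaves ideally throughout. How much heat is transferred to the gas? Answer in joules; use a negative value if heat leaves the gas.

n = P₁V₁/(RT₁) = 304×26.2/(8.314×547) = 1.75 mol.
Isobaric: P stays 304 kPa; V/T = const ⇒ T₂ = 636 K, V₂ = 30.5 L.
W = PΔV = 304×(30.5−26.2) kPa·L = 1300 J.
ΔU = nCvΔT = 1.75×20.8×(636−547) = 3240 J.
Q = ΔU + W = nCpΔT = 4540 J.

4540 J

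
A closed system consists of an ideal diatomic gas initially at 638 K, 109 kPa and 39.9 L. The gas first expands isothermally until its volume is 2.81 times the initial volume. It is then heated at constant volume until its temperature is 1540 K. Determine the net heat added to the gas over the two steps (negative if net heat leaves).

n = P₁V₁/(RT₁) = 109×39.9/(8.314×638) = 0.820 mol.
Step 1 — Isothermal: T stays 638 K; PV = const ⇒ V₂ = 112 L, P₂ = 38.8 kPa.
ΔU = 0 (ideal gas, T constant).
W = nRT ln(V₂/V₁) = 0.820×8.314×638×ln(2.81) = 4490 J.
Q = ΔU + W = 4490 J.
State after step 1: P = 38.8 kPa, V = 112 L, T = 638 K.
Step 2 — Isochoric: V stays 112 L; P/T = const ⇒ T₂ = 1540 K, P₂ = 93.6 kPa.
W = 0 (no volume change).
ΔU = nCvΔT = 0.820×20.8×(1540−638) = 15400 J.
Q = ΔU = 15400 J.
Net over both steps: W = 4490 J, Q = 19900 J, ΔU = 15400 J.

19900 J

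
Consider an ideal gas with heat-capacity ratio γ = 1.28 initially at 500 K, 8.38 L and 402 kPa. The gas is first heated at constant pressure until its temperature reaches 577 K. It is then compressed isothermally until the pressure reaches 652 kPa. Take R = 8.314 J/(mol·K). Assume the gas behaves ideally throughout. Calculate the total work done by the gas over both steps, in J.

-1360 J

n = P₁V₁/(RT₁) = 402×8.38/(8.314×500) = 0.810 mol.
Step 1 — Isobaric: P stays 402 kPa; V/T = const ⇒ T₂ = 577 K, V₂ = 9.67 L.
W = PΔV = 402×(9.67−8.38) kPa·L = 519 J.
ΔU = nCvΔT = 0.810×29.7×(577−500) = 1850 J.
Q = ΔU + W = nCpΔT = 2370 J.
State after step 1: P = 402 kPa, V = 9.67 L, T = 577 K.
Step 2 — Isothermal: T stays 577 K; PV = const ⇒ V₂ = 5.96 L, P₂ = 652 kPa.
ΔU = 0 (ideal gas, T constant).
W = nRT ln(V₂/V₁) = 0.810×8.314×577×ln(0.617) = -1880 J.
Q = ΔU + W = -1880 J.
Net over both steps: W = -1360 J, Q = 492 J, ΔU = 1850 J.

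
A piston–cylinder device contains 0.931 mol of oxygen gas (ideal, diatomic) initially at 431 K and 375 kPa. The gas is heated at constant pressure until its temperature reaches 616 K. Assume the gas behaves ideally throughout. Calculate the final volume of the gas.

V₁ = nRT₁/P₁ = 0.931×8.314×431/375 = 8.90 L.
Isobaric: P stays 375 kPa; V/T = const ⇒ T₂ = 616 K, V₂ = 12.7 L.

12.7 L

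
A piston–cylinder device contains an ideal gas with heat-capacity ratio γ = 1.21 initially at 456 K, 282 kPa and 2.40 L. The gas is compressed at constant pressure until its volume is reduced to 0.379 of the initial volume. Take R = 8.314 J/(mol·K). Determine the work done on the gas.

n = P₁V₁/(RT₁) = 282×2.40/(8.314×456) = 0.179 mol.
Isobaric: P stays 282 kPa; V/T = const ⇒ T₂ = 173 K, V₂ = 0.910 L.
W = PΔV = 282×(0.910−2.40) kPa·L = -420 J.
Work done on the gas = −W_by = 420 J.

420 J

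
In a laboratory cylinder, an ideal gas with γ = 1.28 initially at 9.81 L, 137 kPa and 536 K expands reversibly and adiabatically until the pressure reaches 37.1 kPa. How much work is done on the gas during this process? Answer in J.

-1190 J

n = P₁V₁/(RT₁) = 137×9.81/(8.314×536) = 0.302 mol.
Adiabatic: T₂/T₁ = (P₂/P₁)^((γ−1)/γ) ⇒ T₂ = 536×(0.271)^0.219 = 403 K; V₂ = 27.2 L.
ΔU = nCvΔT = 0.302×29.7×(403−536) = -1190 J.
Q = 0 for an adiabatic process, so W = −ΔU = 1190 J.
Work done on the gas = −W_by = -1190 J.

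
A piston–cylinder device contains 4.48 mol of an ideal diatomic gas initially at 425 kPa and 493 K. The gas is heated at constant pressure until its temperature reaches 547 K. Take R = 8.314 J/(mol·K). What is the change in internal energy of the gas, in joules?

V₁ = nRT₁/P₁ = 4.48×8.314×493/425 = 43.2 L.
Isobaric: P stays 425 kPa; V/T = const ⇒ T₂ = 547 K, V₂ = 47.9 L.
For an ideal gas ΔU = nCvΔT with Cv = (5/2)R = 20.8 J/(mol·K).
ΔU = 4.48×20.8×(547−493) = 5030 J.

5030 J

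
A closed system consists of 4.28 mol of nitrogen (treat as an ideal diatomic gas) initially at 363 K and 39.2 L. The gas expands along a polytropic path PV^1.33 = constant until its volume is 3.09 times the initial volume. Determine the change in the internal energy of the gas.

-10000 J

P₁ = nRT₁/V₁ = 4.28×8.314×363/39.2 = 330 kPa.
Polytropic n=1.33: T₂ = T₁(V₁/V₂)^(n−1) = 363×(0.324)^0.33 = 250 K; P₂ = P₁(V₁/V₂)^n = 73.5 kPa.
For an ideal gas ΔU = nCvΔT with Cv = (5/2)R = 20.8 J/(mol·K).
ΔU = 4.28×20.8×(250−363) = -10000 J.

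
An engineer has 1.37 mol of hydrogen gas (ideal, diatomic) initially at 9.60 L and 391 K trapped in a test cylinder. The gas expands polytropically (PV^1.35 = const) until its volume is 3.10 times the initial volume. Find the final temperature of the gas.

263 K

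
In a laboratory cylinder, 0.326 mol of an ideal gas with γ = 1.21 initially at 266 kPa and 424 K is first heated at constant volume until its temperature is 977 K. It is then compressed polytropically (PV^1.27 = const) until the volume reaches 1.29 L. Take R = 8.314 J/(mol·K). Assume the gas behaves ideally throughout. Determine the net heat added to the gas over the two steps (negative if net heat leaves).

8220 J

V₁ = nRT₁/P₁ = 0.326×8.314×424/266 = 4.32 L.
Step 1 — Isochoric: V stays 4.32 L; P/T = const ⇒ T₂ = 977 K, P₂ = 613 kPa.
W = 0 (no volume change).
ΔU = nCvΔT = 0.326×39.6×(977−424) = 7140 J.
Q = ΔU = 7140 J.
State after step 1: P = 613 kPa, V = 4.32 L, T = 977 K.
Step 2 — Polytropic n=1.27: T₂ = T₁(V₁/V₂)^(n−1) = 977×(3.35)^0.27 = 1350 K; P₂ = P₁(V₁/V₂)^n = 2840 kPa.
W = (P₁V₁−P₂V₂)/(n−1) = (613×4.32−2840×1.29)/0.27 = -3780 J.
ΔU = nCvΔT = 0.326×39.6×(1350−977) = 4870 J.
Q = ΔU + W = 1080 J.
Net over both steps: W = -3780 J, Q = 8220 J, ΔU = 12000 J.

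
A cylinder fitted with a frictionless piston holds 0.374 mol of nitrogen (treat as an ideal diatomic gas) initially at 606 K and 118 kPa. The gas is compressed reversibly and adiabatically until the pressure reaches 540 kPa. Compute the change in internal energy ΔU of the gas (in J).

V₁ = nRT₁/P₁ = 0.374×8.314×606/118 = 16.0 L.
Adiabatic: T₂/T₁ = (P₂/P₁)^((γ−1)/γ) ⇒ T₂ = 606×(4.58)^0.286 = 936 K; V₂ = 5.39 L.
For an ideal gas ΔU = nCvΔT with Cv = (5/2)R = 20.8 J/(mol·K).
ΔU = 0.374×20.8×(936−606) = 2560 J.

2560 J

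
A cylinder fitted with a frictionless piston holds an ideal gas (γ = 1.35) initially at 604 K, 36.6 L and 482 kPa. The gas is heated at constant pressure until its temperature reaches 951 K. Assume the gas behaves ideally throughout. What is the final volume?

57.6 L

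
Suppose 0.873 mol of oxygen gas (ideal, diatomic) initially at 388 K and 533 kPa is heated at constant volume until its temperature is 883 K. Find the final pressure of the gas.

1210 kPa

V₁ = nRT₁/P₁ = 0.873×8.314×388/533 = 5.28 L.
Isochoric: V stays 5.28 L; P/T = const ⇒ T₂ = 883 K, P₂ = 1210 kPa.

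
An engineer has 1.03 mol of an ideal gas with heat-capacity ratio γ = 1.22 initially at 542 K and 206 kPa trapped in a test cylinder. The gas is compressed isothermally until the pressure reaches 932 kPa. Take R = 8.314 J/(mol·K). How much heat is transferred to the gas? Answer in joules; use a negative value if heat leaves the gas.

-7010 J

V₁ = nRT₁/P₁ = 1.03×8.314×542/206 = 22.5 L.
Isothermal: T stays 542 K; PV = const ⇒ V₂ = 4.98 L, P₂ = 932 kPa.
ΔU = 0 (ideal gas, T constant).
W = nRT ln(V₂/V₁) = 1.03×8.314×542×ln(0.221) = -7010 J.
Q = ΔU + W = -7010 J.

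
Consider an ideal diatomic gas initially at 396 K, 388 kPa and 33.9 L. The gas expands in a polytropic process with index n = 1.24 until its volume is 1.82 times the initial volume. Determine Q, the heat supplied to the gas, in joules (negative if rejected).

2930 J

n = P₁V₁/(RT₁) = 388×33.9/(8.314×396) = 4.00 mol.
Polytropic n=1.24: T₂ = T₁(V₁/V₂)^(n−1) = 396×(0.549)^0.24 = 343 K; P₂ = P₁(V₁/V₂)^n = 185 kPa.
W = (P₁V₁−P₂V₂)/(n−1) = (388×33.9−185×61.7)/0.24 = 7340 J.
ΔU = nCvΔT = 4.00×20.8×(343−396) = -4400 J.
Q = ΔU + W = 2930 J.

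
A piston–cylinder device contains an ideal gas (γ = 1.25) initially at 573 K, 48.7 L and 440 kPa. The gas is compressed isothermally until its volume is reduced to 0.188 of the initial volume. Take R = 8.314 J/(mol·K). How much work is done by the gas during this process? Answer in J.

-35800 J

n = P₁V₁/(RT₁) = 440×48.7/(8.314×573) = 4.50 mol.
Isothermal: T stays 573 K; PV = const ⇒ V₂ = 9.16 L, P₂ = 2340 kPa.
W = nRT ln(V₂/V₁) = 4.50×8.314×573×ln(0.188) = -35800 J.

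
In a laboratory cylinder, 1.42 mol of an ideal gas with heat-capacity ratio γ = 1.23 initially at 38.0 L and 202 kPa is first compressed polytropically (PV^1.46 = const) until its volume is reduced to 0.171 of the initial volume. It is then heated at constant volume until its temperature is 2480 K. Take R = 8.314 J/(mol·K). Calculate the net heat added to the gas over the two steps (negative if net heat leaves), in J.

73000 J

T₁ = P₁V₁/(nR) = 202×38.0/(1.42×8.314) = 650 K.
Step 1 — Polytropic n=1.46: T₂ = T₁(V₁/V₂)^(n−1) = 650×(5.85)^0.46 = 1470 K; P₂ = P₁(V₁/V₂)^n = 2660 kPa.
W = (P₁V₁−P₂V₂)/(n−1) = (202×38.0−2660×6.50)/0.46 = -20900 J.
ΔU = nCvΔT = 1.42×36.1×(1470−650) = 41800 J.
Q = ΔU + W = 20900 J.
State after step 1: P = 2660 kPa, V = 6.50 L, T = 1470 K.
Step 2 — Isochoric: V stays 6.50 L; P/T = const ⇒ T₂ = 2480 K, P₂ = 4510 kPa.
W = 0 (no volume change).
ΔU = nCvΔT = 1.42×36.1×(2480−1470) = 52100 J.
Q = ΔU = 52100 J.
Net over both steps: W = -20900 J, Q = 73000 J, ΔU = 93900 J.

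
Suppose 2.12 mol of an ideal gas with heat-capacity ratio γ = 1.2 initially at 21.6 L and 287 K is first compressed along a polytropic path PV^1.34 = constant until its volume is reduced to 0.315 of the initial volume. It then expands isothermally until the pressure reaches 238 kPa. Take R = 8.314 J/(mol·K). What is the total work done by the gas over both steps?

4320 J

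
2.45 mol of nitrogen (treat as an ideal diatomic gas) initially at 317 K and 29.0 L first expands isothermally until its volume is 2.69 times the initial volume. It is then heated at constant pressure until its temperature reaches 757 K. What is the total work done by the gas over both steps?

P₁ = nRT₁/V₁ = 2.45×8.314×317/29.0 = 223 kPa.
Step 1 — Isothermal: T stays 317 K; PV = const ⇒ V₂ = 78.0 L, P₂ = 82.8 kPa.
ΔU = 0 (ideal gas, T constant).
W = nRT ln(V₂/V₁) = 2.45×8.314×317×ln(2.69) = 6390 J.
Q = ΔU + W = 6390 J.
State after step 1: P = 82.8 kPa, V = 78.0 L, T = 317 K.
Step 2 — Isobaric: P stays 82.8 kPa; V/T = const ⇒ T₂ = 757 K, V₂ = 186 L.
W = PΔV = 82.8×(186−78.0) kPa·L = 8960 J.
ΔU = nCvΔT = 2.45×20.8×(757−317) = 22400 J.
Q = ΔU + W = nCpΔT = 31400 J.
Net over both steps: W = 15400 J, Q = 37800 J, ΔU = 22400 J.

15400 J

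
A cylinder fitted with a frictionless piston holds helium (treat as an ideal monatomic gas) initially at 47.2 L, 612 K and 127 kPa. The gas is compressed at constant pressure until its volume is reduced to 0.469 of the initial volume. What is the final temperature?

287 K

Isobaric: P stays 127 kPa; V/T = const ⇒ T₂ = 287 K, V₂ = 22.1 L.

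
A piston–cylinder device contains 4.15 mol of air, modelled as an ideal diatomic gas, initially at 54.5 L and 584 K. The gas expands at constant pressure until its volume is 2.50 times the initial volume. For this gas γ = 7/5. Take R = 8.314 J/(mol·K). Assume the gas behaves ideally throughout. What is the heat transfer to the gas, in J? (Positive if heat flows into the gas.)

106000 J

P₁ = nRT₁/V₁ = 4.15×8.314×584/54.5 = 370 kPa.
Isobaric: P stays 370 kPa; V/T = const ⇒ T₂ = 1460 K, V₂ = 136 L.
W = PΔV = 370×(136−54.5) kPa·L = 30200 J.
ΔU = nCvΔT = 4.15×20.8×(1460−584) = 75600 J.
Q = ΔU + W = nCpΔT = 106000 J.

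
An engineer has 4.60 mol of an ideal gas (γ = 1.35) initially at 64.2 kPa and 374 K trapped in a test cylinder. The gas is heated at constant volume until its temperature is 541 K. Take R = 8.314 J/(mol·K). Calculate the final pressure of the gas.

92.9 kPa

V₁ = nRT₁/P₁ = 4.60×8.314×374/64.2 = 223 L.
Isochoric: V stays 223 L; P/T = const ⇒ T₂ = 541 K, P₂ = 92.9 kPa.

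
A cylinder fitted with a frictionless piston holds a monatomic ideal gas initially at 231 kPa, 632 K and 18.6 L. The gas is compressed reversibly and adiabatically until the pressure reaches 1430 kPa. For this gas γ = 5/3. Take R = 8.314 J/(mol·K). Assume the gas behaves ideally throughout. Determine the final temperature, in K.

Adiabatic: T₂/T₁ = (P₂/P₁)^((γ−1)/γ) ⇒ T₂ = 632×(6.19)^0.400 = 1310 K; V₂ = 6.23 L.

1310 K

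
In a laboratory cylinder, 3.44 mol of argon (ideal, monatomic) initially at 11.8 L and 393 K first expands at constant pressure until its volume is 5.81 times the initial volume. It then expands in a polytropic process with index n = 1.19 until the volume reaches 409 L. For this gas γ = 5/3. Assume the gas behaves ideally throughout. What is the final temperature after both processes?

P₁ = nRT₁/V₁ = 3.44×8.314×393/11.8 = 953 kPa.
Step 1 — Isobaric: P stays 953 kPa; V/T = const ⇒ T₂ = 2280 K, V₂ = 68.6 L.
W = PΔV = 953×(68.6−11.8) kPa·L = 54100 J.
ΔU = nCvΔT = 3.44×12.5×(2280−393) = 81100 J.
Q = ΔU + W = nCpΔT = 135000 J.
State after step 1: P = 953 kPa, V = 68.6 L, T = 2280 K.
Step 2 — Polytropic n=1.19: T₂ = T₁(V₁/V₂)^(n−1) = 2280×(0.168)^0.19 = 1630 K; P₂ = P₁(V₁/V₂)^n = 114 kPa.
W = (P₁V₁−P₂V₂)/(n−1) = (953×68.6−114×409)/0.19 = 98900 J.
ΔU = nCvΔT = 3.44×12.5×(1630−2280) = -28200 J.
Q = ΔU + W = 70700 J.
Net over both steps: W = 153000 J, Q = 206000 J, ΔU = 52900 J.

1630 K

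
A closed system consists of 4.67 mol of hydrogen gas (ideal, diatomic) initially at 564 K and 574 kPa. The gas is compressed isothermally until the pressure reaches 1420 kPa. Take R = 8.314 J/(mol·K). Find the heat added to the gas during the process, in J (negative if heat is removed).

-19800 J

V₁ = nRT₁/P₁ = 4.67×8.314×564/574 = 38.1 L.
Isothermal: T stays 564 K; PV = const ⇒ V₂ = 15.4 L, P₂ = 1420 kPa.
ΔU = 0 (ideal gas, T constant).
W = nRT ln(V₂/V₁) = 4.67×8.314×564×ln(0.404) = -19800 J.
Q = ΔU + W = -19800 J.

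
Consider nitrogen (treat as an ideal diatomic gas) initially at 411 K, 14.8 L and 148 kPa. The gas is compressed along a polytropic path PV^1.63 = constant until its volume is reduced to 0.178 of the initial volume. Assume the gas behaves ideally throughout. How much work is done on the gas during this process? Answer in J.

n = P₁V₁/(RT₁) = 148×14.8/(8.314×411) = 0.641 mol.
Polytropic n=1.63: T₂ = T₁(V₁/V₂)^(n−1) = 411×(5.62)^0.63 = 1220 K; P₂ = P₁(V₁/V₂)^n = 2470 kPa.
W = (P₁V₁−P₂V₂)/(n−1) = (148×14.8−2470×2.63)/0.63 = -6840 J.
Work done on the gas = −W_by = 6840 J.

6840 J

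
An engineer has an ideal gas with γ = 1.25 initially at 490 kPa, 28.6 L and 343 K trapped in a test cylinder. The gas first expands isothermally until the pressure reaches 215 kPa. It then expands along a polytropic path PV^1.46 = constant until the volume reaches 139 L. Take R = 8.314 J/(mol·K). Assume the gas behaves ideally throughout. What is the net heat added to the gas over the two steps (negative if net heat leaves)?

4020 J

n = P₁V₁/(RT₁) = 490×28.6/(8.314×343) = 4.91 mol.
Step 1 — Isothermal: T stays 343 K; PV = const ⇒ V₂ = 65.2 L, P₂ = 215 kPa.
ΔU = 0 (ideal gas, T constant).
W = nRT ln(V₂/V₁) = 4.91×8.314×343×ln(2.28) = 11500 J.
Q = ΔU + W = 11500 J.
State after step 1: P = 215 kPa, V = 65.2 L, T = 343 K.
Step 2 — Polytropic n=1.46: T₂ = T₁(V₁/V₂)^(n−1) = 343×(0.469)^0.46 = 242 K; P₂ = P₁(V₁/V₂)^n = 71.2 kPa.
W = (P₁V₁−P₂V₂)/(n−1) = (215×65.2−71.2×139)/0.46 = 8960 J.
ΔU = nCvΔT = 4.91×33.3×(242−343) = -16500 J.
Q = ΔU + W = -7530 J.
Net over both steps: W = 20500 J, Q = 4020 J, ΔU = -16500 J.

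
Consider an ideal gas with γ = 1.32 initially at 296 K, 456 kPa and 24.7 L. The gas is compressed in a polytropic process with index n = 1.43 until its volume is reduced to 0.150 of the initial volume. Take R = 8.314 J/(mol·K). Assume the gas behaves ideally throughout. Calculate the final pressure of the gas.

6870 kPa

Polytropic n=1.43: T₂ = T₁(V₁/V₂)^(n−1) = 296×(6.67)^0.43 = 669 K; P₂ = P₁(V₁/V₂)^n = 6870 kPa.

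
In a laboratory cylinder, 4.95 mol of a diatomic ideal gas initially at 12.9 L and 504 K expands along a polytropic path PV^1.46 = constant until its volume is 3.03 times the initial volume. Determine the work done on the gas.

P₁ = nRT₁/V₁ = 4.95×8.314×504/12.9 = 1610 kPa.
Polytropic n=1.46: T₂ = T₁(V₁/V₂)^(n−1) = 504×(0.330)^0.46 = 303 K; P₂ = P₁(V₁/V₂)^n = 319 kPa.
W = (P₁V₁−P₂V₂)/(n−1) = (1610×12.9−319×39.1)/0.46 = 18000 J.
Work done on the gas = −W_by = -18000 J.

-18000 J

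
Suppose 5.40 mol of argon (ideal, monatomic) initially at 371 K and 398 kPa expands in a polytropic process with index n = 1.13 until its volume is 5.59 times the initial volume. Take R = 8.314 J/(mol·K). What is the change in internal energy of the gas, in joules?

V₁ = nRT₁/P₁ = 5.40×8.314×371/398 = 41.8 L.
Polytropic n=1.13: T₂ = T₁(V₁/V₂)^(n−1) = 371×(0.179)^0.13 = 297 K; P₂ = P₁(V₁/V₂)^n = 56.9 kPa.
For an ideal gas ΔU = nCvΔT with Cv = (3/2)R = 12.5 J/(mol·K).
ΔU = 5.40×12.5×(297−371) = -5010 J.

-5010 J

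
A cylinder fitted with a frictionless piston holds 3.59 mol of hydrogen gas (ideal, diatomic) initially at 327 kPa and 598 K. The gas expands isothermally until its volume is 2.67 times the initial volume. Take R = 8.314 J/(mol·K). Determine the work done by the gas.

17500 J

V₁ = nRT₁/P₁ = 3.59×8.314×598/327 = 54.6 L.
Isothermal: T stays 598 K; PV = const ⇒ V₂ = 146 L, P₂ = 122 kPa.
W = nRT ln(V₂/V₁) = 3.59×8.314×598×ln(2.67) = 17500 J.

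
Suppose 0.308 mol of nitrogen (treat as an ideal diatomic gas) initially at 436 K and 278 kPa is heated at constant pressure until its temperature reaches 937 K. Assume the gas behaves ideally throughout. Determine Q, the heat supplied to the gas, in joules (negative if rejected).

4490 J

V₁ = nRT₁/P₁ = 0.308×8.314×436/278 = 4.02 L.
Isobaric: P stays 278 kPa; V/T = const ⇒ T₂ = 937 K, V₂ = 8.63 L.
W = PΔV = 278×(8.63−4.02) kPa·L = 1280 J.
ΔU = nCvΔT = 0.308×20.8×(937−436) = 3210 J.
Q = ΔU + W = nCpΔT = 4490 J.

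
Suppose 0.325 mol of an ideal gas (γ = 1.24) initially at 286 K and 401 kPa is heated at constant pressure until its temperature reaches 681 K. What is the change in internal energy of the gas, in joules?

4450 J

V₁ = nRT₁/P₁ = 0.325×8.314×286/401 = 1.93 L.
Isobaric: P stays 401 kPa; V/T = const ⇒ T₂ = 681 K, V₂ = 4.59 L.
For an ideal gas ΔU = nCvΔT with Cv = R/(γ−1) = 34.6 J/(mol·K).
ΔU = 0.325×34.6×(681−286) = 4450 J.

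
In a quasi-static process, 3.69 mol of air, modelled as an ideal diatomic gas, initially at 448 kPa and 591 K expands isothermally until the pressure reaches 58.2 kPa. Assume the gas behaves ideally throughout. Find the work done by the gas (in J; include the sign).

V₁ = nRT₁/P₁ = 3.69×8.314×591/448 = 40.5 L.
Isothermal: T stays 591 K; PV = const ⇒ V₂ = 312 L, P₂ = 58.2 kPa.
W = nRT ln(V₂/V₁) = 3.69×8.314×591×ln(7.70) = 37000 J.

37000 J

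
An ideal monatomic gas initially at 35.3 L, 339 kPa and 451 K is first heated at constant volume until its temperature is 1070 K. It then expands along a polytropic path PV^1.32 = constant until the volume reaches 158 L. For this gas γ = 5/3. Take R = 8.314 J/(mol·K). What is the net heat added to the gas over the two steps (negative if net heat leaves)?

n = P₁V₁/(RT₁) = 339×35.3/(8.314×451) = 3.19 mol.
Step 1 — Isochoric: V stays 35.3 L; P/T = const ⇒ T₂ = 1070 K, P₂ = 804 kPa.
W = 0 (no volume change).
ΔU = nCvΔT = 3.19×12.5×(1070−451) = 24600 J.
Q = ΔU = 24600 J.
State after step 1: P = 804 kPa, V = 35.3 L, T = 1070 K.
Step 2 — Polytropic n=1.32: T₂ = T₁(V₁/V₂)^(n−1) = 1070×(0.223)^0.32 = 662 K; P₂ = P₁(V₁/V₂)^n = 111 kPa.
W = (P₁V₁−P₂V₂)/(n−1) = (804×35.3−111×158)/0.32 = 33800 J.
ΔU = nCvΔT = 3.19×12.5×(662−1070) = -16200 J.
Q = ΔU + W = 17600 J.
Net over both steps: W = 33800 J, Q = 42200 J, ΔU = 8410 J.

42200 J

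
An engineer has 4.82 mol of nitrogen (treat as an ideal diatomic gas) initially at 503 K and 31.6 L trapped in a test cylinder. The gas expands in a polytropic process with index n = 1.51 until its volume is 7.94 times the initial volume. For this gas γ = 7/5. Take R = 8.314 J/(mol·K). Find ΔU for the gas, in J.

-32900 J

P₁ = nRT₁/V₁ = 4.82×8.314×503/31.6 = 638 kPa.
Polytropic n=1.51: T₂ = T₁(V₁/V₂)^(n−1) = 503×(0.126)^0.51 = 175 K; P₂ = P₁(V₁/V₂)^n = 27.9 kPa.
For an ideal gas ΔU = nCvΔT with Cv = (5/2)R = 20.8 J/(mol·K).
ΔU = 4.82×20.8×(175−503) = -32900 J.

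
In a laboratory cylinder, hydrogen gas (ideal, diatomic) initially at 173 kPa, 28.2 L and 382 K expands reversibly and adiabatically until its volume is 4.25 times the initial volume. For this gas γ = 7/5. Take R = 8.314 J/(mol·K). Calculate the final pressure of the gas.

22.8 kPa

Adiabatic: TV^(γ−1) = const ⇒ T₂ = 382×(0.235)^0.400 = 214 K; PV^γ = const ⇒ P₂ = 22.8 kPa.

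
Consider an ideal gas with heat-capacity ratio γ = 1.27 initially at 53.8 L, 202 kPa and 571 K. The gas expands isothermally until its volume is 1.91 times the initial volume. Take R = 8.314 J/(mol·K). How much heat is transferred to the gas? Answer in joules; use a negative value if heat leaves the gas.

7030 J

n = P₁V₁/(RT₁) = 202×53.8/(8.314×571) = 2.29 mol.
Isothermal: T stays 571 K; PV = const ⇒ V₂ = 103 L, P₂ = 106 kPa.
ΔU = 0 (ideal gas, T constant).
W = nRT ln(V₂/V₁) = 2.29×8.314×571×ln(1.91) = 7030 J.
Q = ΔU + W = 7030 J.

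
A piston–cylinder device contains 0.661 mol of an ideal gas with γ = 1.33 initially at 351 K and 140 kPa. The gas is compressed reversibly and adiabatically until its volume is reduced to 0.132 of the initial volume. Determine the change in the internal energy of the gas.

5560 J

V₁ = nRT₁/P₁ = 0.661×8.314×351/140 = 13.8 L.
Adiabatic: TV^(γ−1) = const ⇒ T₂ = 351×(7.58)^0.330 = 685 K; PV^γ = const ⇒ P₂ = 2070 kPa.
For an ideal gas ΔU = nCvΔT with Cv = R/(γ−1) = 25.2 J/(mol·K).
ΔU = 0.661×25.2×(685−351) = 5560 J.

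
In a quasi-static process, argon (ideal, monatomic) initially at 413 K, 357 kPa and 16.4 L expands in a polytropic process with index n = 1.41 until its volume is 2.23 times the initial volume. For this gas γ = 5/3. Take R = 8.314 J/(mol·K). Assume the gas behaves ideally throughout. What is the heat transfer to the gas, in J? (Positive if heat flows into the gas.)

n = P₁V₁/(RT₁) = 357×16.4/(8.314×413) = 1.71 mol.
Polytropic n=1.41: T₂ = T₁(V₁/V₂)^(n−1) = 413×(0.448)^0.41 = 297 K; P₂ = P₁(V₁/V₂)^n = 115 kPa.
W = (P₁V₁−P₂V₂)/(n−1) = (357×16.4−115×36.6)/0.41 = 4000 J.
ΔU = nCvΔT = 1.71×12.5×(297−413) = -2460 J.
Q = ΔU + W = 1540 J.

1540 J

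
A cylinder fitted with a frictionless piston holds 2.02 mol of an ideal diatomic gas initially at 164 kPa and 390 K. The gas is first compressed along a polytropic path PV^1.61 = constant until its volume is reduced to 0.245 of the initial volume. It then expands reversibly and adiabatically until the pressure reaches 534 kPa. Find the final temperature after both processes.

V₁ = nRT₁/P₁ = 2.02×8.314×390/164 = 39.9 L.
Step 1 — Polytropic n=1.61: T₂ = T₁(V₁/V₂)^(n−1) = 390×(4.08)^0.61 = 920 K; P₂ = P₁(V₁/V₂)^n = 1580 kPa.
W = (P₁V₁−P₂V₂)/(n−1) = (164×39.9−1580×9.78)/0.61 = -14600 J.
ΔU = nCvΔT = 2.02×20.8×(920−390) = 22200 J.
Q = ΔU + W = 7660 J.
State after step 1: P = 1580 kPa, V = 9.78 L, T = 920 K.
Step 2 — Adiabatic: T₂/T₁ = (P₂/P₁)^((γ−1)/γ) ⇒ T₂ = 920×(0.338)^0.286 = 675 K; V₂ = 21.2 L.
ΔU = nCvΔT = 2.02×20.8×(675−920) = -10300 J.
Q = 0 for an adiabatic process, so W = −ΔU = 10300 J.
Net over both steps: W = -4300 J, Q = 7660 J, ΔU = 12000 J.

675 K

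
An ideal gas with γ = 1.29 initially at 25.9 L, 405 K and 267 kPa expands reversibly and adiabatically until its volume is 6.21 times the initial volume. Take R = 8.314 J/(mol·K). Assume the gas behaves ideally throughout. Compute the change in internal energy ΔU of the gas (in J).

-9800 J

n = P₁V₁/(RT₁) = 267×25.9/(8.314×405) = 2.05 mol.
Adiabatic: TV^(γ−1) = const ⇒ T₂ = 405×(0.161)^0.290 = 238 K; PV^γ = const ⇒ P₂ = 25.3 kPa.
For an ideal gas ΔU = nCvΔT with Cv = R/(γ−1) = 28.7 J/(mol·K).
ΔU = 2.05×28.7×(238−405) = -9800 J.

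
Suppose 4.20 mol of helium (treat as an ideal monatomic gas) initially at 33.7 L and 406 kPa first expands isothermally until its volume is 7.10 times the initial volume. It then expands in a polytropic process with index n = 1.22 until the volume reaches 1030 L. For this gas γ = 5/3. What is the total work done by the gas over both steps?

43900 J

T₁ = P₁V₁/(nR) = 406×33.7/(4.20×8.314) = 392 K.
Step 1 — Isothermal: T stays 392 K; PV = const ⇒ V₂ = 239 L, P₂ = 57.2 kPa.
ΔU = 0 (ideal gas, T constant).
W = nRT ln(V₂/V₁) = 4.20×8.314×392×ln(7.10) = 26800 J.
Q = ΔU + W = 26800 J.
State after step 1: P = 57.2 kPa, V = 239 L, T = 392 K.
Step 2 — Polytropic n=1.22: T₂ = T₁(V₁/V₂)^(n−1) = 392×(0.232)^0.22 = 284 K; P₂ = P₁(V₁/V₂)^n = 9.63 kPa.
W = (P₁V₁−P₂V₂)/(n−1) = (57.2×239−9.63×1030)/0.22 = 17100 J.
ΔU = nCvΔT = 4.20×12.5×(284−392) = -5640 J.
Q = ΔU + W = 11400 J.
Net over both steps: W = 43900 J, Q = 38300 J, ΔU = -5640 J.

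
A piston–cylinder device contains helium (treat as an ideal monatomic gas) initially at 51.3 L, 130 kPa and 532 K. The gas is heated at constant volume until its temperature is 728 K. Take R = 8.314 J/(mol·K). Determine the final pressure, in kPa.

Isochoric: V stays 51.3 L; P/T = const ⇒ T₂ = 728 K, P₂ = 178 kPa.

178 kPa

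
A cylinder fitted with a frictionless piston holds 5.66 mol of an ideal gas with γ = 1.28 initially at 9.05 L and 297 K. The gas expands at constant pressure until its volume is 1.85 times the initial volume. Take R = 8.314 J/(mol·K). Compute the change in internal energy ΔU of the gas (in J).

P₁ = nRT₁/V₁ = 5.66×8.314×297/9.05 = 1540 kPa.
Isobaric: P stays 1540 kPa; V/T = const ⇒ T₂ = 549 K, V₂ = 16.7 L.
For an ideal gas ΔU = nCvΔT with Cv = R/(γ−1) = 29.7 J/(mol·K).
ΔU = 5.66×29.7×(549−297) = 42400 J.

42400 J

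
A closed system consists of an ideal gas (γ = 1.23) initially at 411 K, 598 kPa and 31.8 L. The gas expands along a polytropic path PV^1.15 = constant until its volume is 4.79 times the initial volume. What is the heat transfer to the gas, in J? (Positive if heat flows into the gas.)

9230 J

n = P₁V₁/(RT₁) = 598×31.8/(8.314×411) = 5.57 mol.
Polytropic n=1.15: T₂ = T₁(V₁/V₂)^(n−1) = 411×(0.209)^0.15 = 325 K; P₂ = P₁(V₁/V₂)^n = 98.7 kPa.
W = (P₁V₁−P₂V₂)/(n−1) = (598×31.8−98.7×152)/0.15 = 26500 J.
ΔU = nCvΔT = 5.57×36.1×(325−411) = -17300 J.
Q = ΔU + W = 9230 J.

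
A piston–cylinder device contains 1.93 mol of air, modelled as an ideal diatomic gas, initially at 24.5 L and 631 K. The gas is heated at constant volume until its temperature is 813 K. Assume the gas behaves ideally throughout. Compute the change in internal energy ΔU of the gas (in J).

7300 J

P₁ = nRT₁/V₁ = 1.93×8.314×631/24.5 = 413 kPa.
Isochoric: V stays 24.5 L; P/T = const ⇒ T₂ = 813 K, P₂ = 532 kPa.
For an ideal gas ΔU = nCvΔT with Cv = (5/2)R = 20.8 J/(mol·K).
ΔU = 1.93×20.8×(813−631) = 7300 J.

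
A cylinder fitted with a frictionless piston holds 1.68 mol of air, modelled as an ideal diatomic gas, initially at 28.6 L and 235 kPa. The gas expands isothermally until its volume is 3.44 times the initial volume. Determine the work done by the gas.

8300 J

T₁ = P₁V₁/(nR) = 235×28.6/(1.68×8.314) = 481 K.
Isothermal: T stays 481 K; PV = const ⇒ V₂ = 98.4 L, P₂ = 68.3 kPa.
W = nRT ln(V₂/V₁) = 1.68×8.314×481×ln(3.44) = 8300 J.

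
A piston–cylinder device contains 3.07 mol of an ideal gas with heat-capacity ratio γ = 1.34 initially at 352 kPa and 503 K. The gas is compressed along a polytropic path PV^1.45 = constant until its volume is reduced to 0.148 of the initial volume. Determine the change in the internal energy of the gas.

V₁ = nRT₁/P₁ = 3.07×8.314×503/352 = 36.5 L.
Polytropic n=1.45: T₂ = T₁(V₁/V₂)^(n−1) = 503×(6.76)^0.45 = 1190 K; P₂ = P₁(V₁/V₂)^n = 5620 kPa.
For an ideal gas ΔU = nCvΔT with Cv = R/(γ−1) = 24.5 J/(mol·K).
ΔU = 3.07×24.5×(1190−503) = 51500 J.

51500 J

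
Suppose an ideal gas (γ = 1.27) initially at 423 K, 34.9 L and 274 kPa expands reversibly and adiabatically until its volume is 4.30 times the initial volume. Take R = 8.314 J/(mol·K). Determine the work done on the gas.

-11500 J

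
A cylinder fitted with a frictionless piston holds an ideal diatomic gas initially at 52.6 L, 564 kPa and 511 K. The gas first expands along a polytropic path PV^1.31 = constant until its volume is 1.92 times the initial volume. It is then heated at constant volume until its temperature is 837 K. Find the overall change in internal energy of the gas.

n = P₁V₁/(RT₁) = 564×52.6/(8.314×511) = 6.98 mol.
Step 1 — Polytropic n=1.31: T₂ = T₁(V₁/V₂)^(n−1) = 511×(0.521)^0.31 = 417 K; P₂ = P₁(V₁/V₂)^n = 240 kPa.
W = (P₁V₁−P₂V₂)/(n−1) = (564×52.6−240×101)/0.31 = 17500 J.
ΔU = nCvΔT = 6.98×20.8×(417−511) = -13600 J.
Q = ΔU + W = 3940 J.
State after step 1: P = 240 kPa, V = 101 L, T = 417 K.
Step 2 — Isochoric: V stays 101 L; P/T = const ⇒ T₂ = 837 K, P₂ = 481 kPa.
W = 0 (no volume change).
ΔU = nCvΔT = 6.98×20.8×(837−417) = 60900 J.
Q = ΔU = 60900 J.
Net over both steps: W = 17500 J, Q = 64800 J, ΔU = 47300 J.

47300 J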